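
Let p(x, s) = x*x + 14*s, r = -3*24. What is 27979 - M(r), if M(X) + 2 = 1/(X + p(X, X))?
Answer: 114834023/4104 ≈ 27981.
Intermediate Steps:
r = -72
p(x, s) = x² + 14*s
M(X) = -2 + 1/(X² + 15*X) (M(X) = -2 + 1/(X + (X² + 14*X)) = -2 + 1/(X² + 15*X))
27979 - M(r) = 27979 - (1 - 30*(-72) - 2*(-72)²)/((-72)*(15 - 72)) = 27979 - (-1)*(1 + 2160 - 2*5184)/(72*(-57)) = 27979 - (-1)*(-1)*(1 + 2160 - 10368)/(72*57) = 27979 - (-1)*(-1)*(-8207)/(72*57) = 27979 - 1*(-8207/4104) = 27979 + 8207/4104 = 114834023/4104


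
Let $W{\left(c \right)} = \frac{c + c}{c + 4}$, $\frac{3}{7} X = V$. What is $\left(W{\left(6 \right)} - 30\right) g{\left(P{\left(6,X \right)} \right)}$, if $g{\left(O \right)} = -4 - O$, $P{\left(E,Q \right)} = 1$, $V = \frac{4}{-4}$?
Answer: $144$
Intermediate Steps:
$V = -1$ ($V = 4 \left(- \frac{1}{4}\right) = -1$)
$X = - \frac{7}{3}$ ($X = \frac{7}{3} \left(-1\right) = - \frac{7}{3} \approx -2.3333$)
$W{\left(c \right)} = \frac{2 c}{4 + c}$
$\left(W{\left(6 \right)} - 30\right) g{\left(P{\left(6,X \right)} \right)} = \left(2 \cdot 6 \frac{1}{4 + 6} - 30\right) \left(-4 - 1\right) = \left(2 \cdot 6 \cdot \frac{1}{10} - 30\right) \left(-4 - 1\right) = \left(2 \cdot 6 \cdot \frac{1}{10} - 30\right) \left(-5\right) = \left(\frac{6}{5} - 30\right) \left(-5\right) = \left(- \frac{144}{5}\right) \left(-5\right) = 144$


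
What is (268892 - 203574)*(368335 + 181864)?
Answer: 35937898282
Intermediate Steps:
(268892 - 203574)*(368335 + 181864) = 65318*550199 = 35937898282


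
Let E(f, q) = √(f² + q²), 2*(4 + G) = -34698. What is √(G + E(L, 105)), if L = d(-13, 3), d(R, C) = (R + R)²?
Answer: √(-17353 + √468001) ≈ 129.11*I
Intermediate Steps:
G = -17353 (G = -4 + (½)*(-34698) = -4 - 17349 = -17353)
d(R, C) = 4*R² (d(R, C) = (2*R)² = 4*R²)
L = 676 (L = 4*(-13)² = 4*169 = 676)
√(G + E(L, 105)) = √(-17353 + √(676² + 105²)) = √(-17353 + √(456976 + 11025)) = √(-17353 + √468001)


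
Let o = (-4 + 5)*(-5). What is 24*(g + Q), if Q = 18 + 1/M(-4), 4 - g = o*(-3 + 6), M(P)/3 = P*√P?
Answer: 888 + I ≈ 888.0 + 1.0*I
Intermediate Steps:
o = -5 (o = 1*(-5) = -5)
M(P) = 3*P^(3/2) (M(P) = 3*(P*√P) = 3*P^(3/2))
g = 19 (g = 4 - (-5)*(-3 + 6) = 4 - (-5)*3 = 4 - 1*(-15) = 4 + 15 = 19)
Q = 18 + I/24 (Q = 18 + 1/(3*(-4)^(3/2)) = 18 + 1/(3*(-8*I)) = 18 + 1/(-24*I) = 18 + I/24 ≈ 18.0 + 0.041667*I)
24*(g + Q) = 24*(19 + (18 + I/24)) = 24*(37 + I/24) = 888 + I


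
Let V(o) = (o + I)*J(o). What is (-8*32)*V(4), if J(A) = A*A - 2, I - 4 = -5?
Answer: -10752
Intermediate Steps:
I = -1 (I = 4 - 5 = -1)
J(A) = -2 + A**2 (J(A) = A**2 - 2 = -2 + A**2)
V(o) = (-1 + o)*(-2 + o**2) (V(o) = (o - 1)*(-2 + o**2) = (-1 + o)*(-2 + o**2))
(-8*32)*V(4) = (-8*32)*((-1 + 4)*(-2 + 4**2)) = -768*(-2 + 16) = -768*14 = -256*42 = -10752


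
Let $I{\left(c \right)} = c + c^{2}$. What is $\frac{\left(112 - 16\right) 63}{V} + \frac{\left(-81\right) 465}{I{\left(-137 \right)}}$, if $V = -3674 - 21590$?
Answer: $- \frac{66515931}{29419928} \approx -2.2609$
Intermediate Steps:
$V = -25264$ ($V = -3674 - 21590 = -25264$)
$\frac{\left(112 - 16\right) 63}{V} + \frac{\left(-81\right) 465}{I{\left(-137 \right)}} = \frac{\left(112 - 16\right) 63}{-25264} + \frac{\left(-81\right) 465}{\left(-137\right) \left(1 - 137\right)} = 96 \cdot 63 \left(- \frac{1}{25264}\right) - \frac{37665}{\left(-137\right) \left(-136\right)} = 6048 \left(- \frac{1}{25264}\right) - \frac{37665}{18632} = - \frac{378}{1579} - \frac{37665}{18632} = - \frac{66515931}{29419928}$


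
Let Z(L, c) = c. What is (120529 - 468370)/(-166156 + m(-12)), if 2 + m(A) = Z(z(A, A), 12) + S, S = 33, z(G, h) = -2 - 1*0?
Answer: 38649/18457 ≈ 2.0940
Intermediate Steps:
z(G, h) = -2 (z(G, h) = -2 + 0 = -2)
m(A) = 43 (m(A) = -2 + (12 + 33) = -2 + 45 = 43)
(120529 - 468370)/(-166156 + m(-12)) = (120529 - 468370)/(-166156 + 43) = -347841/(-166113) = -347841*(-1/166113) = 38649/18457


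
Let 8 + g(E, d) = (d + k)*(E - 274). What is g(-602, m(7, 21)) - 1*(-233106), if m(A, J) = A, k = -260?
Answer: 454726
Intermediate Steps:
g(E, d) = -8 + (-274 + E)*(-260 + d) (g(E, d) = -8 + (d - 260)*(E - 274) = -8 + (-260 + d)*(-274 + E) = -8 + (-274 + E)*(-260 + d))
g(-602, m(7, 21)) - 1*(-233106) = (71232 - 274*7 - 260*(-602) - 602*7) - 1*(-233106) = (71232 - 1918 + 156520 - 4214) + 233106 = 221620 + 233106 = 454726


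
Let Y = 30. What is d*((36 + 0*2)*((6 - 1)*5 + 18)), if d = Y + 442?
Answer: 730656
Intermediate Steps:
d = 472 (d = 30 + 442 = 472)
d*((36 + 0*2)*((6 - 1)*5 + 18)) = 472*((36 + 0*2)*((6 - 1)*5 + 18)) = 472*((36 + 0)*(5*5 + 18)) = 472*(36*(25 + 18)) = 472*(36*43) = 472*1548 = 730656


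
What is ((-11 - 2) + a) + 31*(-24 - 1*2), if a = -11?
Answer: -830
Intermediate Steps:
((-11 - 2) + a) + 31*(-24 - 1*2) = ((-11 - 2) - 11) + 31*(-24 - 1*2) = (-13 - 11) + 31*(-24 - 2) = -24 + 31*(-26) = -24 - 806 = -830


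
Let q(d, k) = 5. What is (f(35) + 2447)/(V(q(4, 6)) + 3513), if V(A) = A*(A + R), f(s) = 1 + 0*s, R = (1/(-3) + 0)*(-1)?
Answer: 7344/10619 ≈ 0.69159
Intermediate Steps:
R = ⅓ (R = (-⅓ + 0)*(-1) = -⅓*(-1) = ⅓ ≈ 0.33333)
f(s) = 1 (f(s) = 1 + 0 = 1)
V(A) = A*(⅓ + A) (V(A) = A*(A + ⅓) = A*(⅓ + A))
(f(35) + 2447)/(V(q(4, 6)) + 3513) = (1 + 2447)/(5*(⅓ + 5) + 3513) = 2448/(5*(16/3) + 3513) = 2448/(80/3 + 3513) = 2448/(10619/3) = 2448*(3/10619) = 7344/10619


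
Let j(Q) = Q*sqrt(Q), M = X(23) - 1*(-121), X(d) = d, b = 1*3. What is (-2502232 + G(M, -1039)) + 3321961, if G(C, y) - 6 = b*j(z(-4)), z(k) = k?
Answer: 819735 - 24*I ≈ 8.1974e+5 - 24.0*I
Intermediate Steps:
b = 3
M = 144 (M = 23 - 1*(-121) = 23 + 121 = 144)
j(Q) = Q**(3/2)
G(C, y) = 6 - 24*I (G(C, y) = 6 + 3*(-4)**(3/2) = 6 + 3*(-8*I) = 6 - 24*I)
(-2502232 + G(M, -1039)) + 3321961 = (-2502232 + (6 - 24*I)) + 3321961 = (-2502226 - 24*I) + 3321961 = 819735 - 24*I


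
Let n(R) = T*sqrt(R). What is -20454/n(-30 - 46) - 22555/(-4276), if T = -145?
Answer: 22555/4276 - 10227*I*sqrt(19)/2755 ≈ 5.2748 - 16.181*I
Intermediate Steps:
n(R) = -145*sqrt(R)
-20454/n(-30 - 46) - 22555/(-4276) = -20454*(-1/(145*sqrt(-30 - 46))) - 22555/(-4276) = -20454*I*sqrt(19)/5510 - 22555*(-1/4276) = -20454*I*sqrt(19)/5510 + 22555/4276 = -10227*I*sqrt(19)/2755 + 22555/4276 = 22555/4276 - 10227*I*sqrt(19)/2755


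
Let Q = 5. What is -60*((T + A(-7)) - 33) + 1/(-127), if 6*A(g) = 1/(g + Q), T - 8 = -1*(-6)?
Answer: 145414/127 ≈ 1145.0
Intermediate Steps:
T = 14 (T = 8 - 1*(-6) = 8 + 6 = 14)
A(g) = 1/(6*(5 + g)) (A(g) = 1/(6*(g + 5)) = 1/(6*(5 + g)))
-60*((T + A(-7)) - 33) + 1/(-127) = -60*((14 + 1/(6*(5 - 7))) - 33) + 1/(-127) = -60*((14 + (⅙)/(-2)) - 33) - 1/127 = -60*((14 + (⅙)*(-½)) - 33) - 1/127 = -60*((14 - 1/12) - 33) - 1/127 = -60*(167/12 - 33) - 1/127 = -60*(-229/12) - 1/127 = 1145 - 1/127 = 145414/127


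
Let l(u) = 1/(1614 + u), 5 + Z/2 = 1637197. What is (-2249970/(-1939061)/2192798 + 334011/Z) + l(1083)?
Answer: 1922116918976772981569/18774598500001729194672 ≈ 0.10238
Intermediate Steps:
Z = 3274384 (Z = -10 + 2*1637197 = -10 + 3274394 = 3274384)
(-2249970/(-1939061)/2192798 + 334011/Z) + l(1083) = (-2249970/(-1939061)/2192798 + 334011/3274384) + 1/(1614 + 1083) = (-2249970*(-1/1939061)*(1/2192798) + 334011*(1/3274384)) + 1/2697 = ((2249970/1939061)*(1/2192798) + 334011/3274384) + 1/2697 = (1124985/2125984541339 + 334011/3274384) + 1/2697 = 710105906270064969/6961289766407760176 + 1/2697 = 1922116918976772981569/18774598500001729194672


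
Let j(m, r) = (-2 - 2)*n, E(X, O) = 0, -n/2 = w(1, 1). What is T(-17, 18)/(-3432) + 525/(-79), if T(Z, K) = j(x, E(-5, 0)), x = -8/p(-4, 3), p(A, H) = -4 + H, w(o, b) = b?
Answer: -225304/33891 ≈ -6.6479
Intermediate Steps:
n = -2 (n = -2*1 = -2)
x = 8 (x = -8/(-4 + 3) = -8/(-1) = -8*(-1) = 8)
j(m, r) = 8 (j(m, r) = (-2 - 2)*(-2) = -4*(-2) = 8)
T(Z, K) = 8
T(-17, 18)/(-3432) + 525/(-79) = 8/(-3432) + 525/(-79) = 8*(-1/3432) + 525*(-1/79) = -1/429 - 525/79 = -225304/33891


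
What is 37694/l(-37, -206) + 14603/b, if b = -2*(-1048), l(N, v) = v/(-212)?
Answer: 8376206253/215888 ≈ 38799.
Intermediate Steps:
l(N, v) = -v/212 (l(N, v) = v*(-1/212) = -v/212)
b = 2096
37694/l(-37, -206) + 14603/b = 37694/((-1/212*(-206))) + 14603/2096 = 37694/(103/106) + 14603*(1/2096) = 37694*(106/103) + 14603/2096 = 3995564/103 + 14603/2096 = 8376206253/215888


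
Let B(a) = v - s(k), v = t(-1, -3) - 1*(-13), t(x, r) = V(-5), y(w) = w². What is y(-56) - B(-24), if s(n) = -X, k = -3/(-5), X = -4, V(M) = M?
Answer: 3132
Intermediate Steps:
k = ⅗ (k = -3*(-⅕) = ⅗ ≈ 0.60000)
t(x, r) = -5
s(n) = 4 (s(n) = -1*(-4) = 4)
v = 8 (v = -5 - 1*(-13) = -5 + 13 = 8)
B(a) = 4 (B(a) = 8 - 1*4 = 8 - 4 = 4)
y(-56) - B(-24) = (-56)² - 1*4 = 3136 - 4 = 3132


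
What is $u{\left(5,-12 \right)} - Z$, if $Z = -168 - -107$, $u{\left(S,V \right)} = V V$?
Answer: $205$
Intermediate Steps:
$u{\left(S,V \right)} = V^{2}$
$Z = -61$ ($Z = -168 + 107 = -61$)
$u{\left(5,-12 \right)} - Z = \left(-12\right)^{2} - -61 = 144 + 61 = 205$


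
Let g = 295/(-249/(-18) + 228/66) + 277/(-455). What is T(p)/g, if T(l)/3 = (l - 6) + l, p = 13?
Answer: 4449900/1220399 ≈ 3.6463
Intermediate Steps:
T(l) = -18 + 6*l (T(l) = 3*((l - 6) + l) = 3*((-6 + l) + l) = 3*(-6 + 2*l) = -18 + 6*l)
g = 1220399/74165 (g = 295/(-249*(-1/18) + 228*(1/66)) + 277*(-1/455) = 295/(83/6 + 38/11) - 277/455 = 295/(1141/66) - 277/455 = 295*(66/1141) - 277/455 = 19470/1141 - 277/455 = 1220399/74165 ≈ 16.455)
T(p)/g = (-18 + 6*13)/(1220399/74165) = (-18 + 78)*(74165/1220399) = 60*(74165/1220399) = 4449900/1220399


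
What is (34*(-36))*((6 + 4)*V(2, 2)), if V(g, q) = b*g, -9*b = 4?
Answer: 10880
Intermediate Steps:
b = -4/9 (b = -⅑*4 = -4/9 ≈ -0.44444)
V(g, q) = -4*g/9
(34*(-36))*((6 + 4)*V(2, 2)) = (34*(-36))*((6 + 4)*(-4/9*2)) = -12240*(-8)/9 = -1224*(-80/9) = 10880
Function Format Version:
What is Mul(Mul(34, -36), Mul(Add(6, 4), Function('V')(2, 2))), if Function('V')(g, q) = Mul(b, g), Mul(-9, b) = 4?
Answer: 10880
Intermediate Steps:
b = Rational(-4, 9) (b = Mul(Rational(-1, 9), 4) = Rational(-4, 9) ≈ -0.44444)
Function('V')(g, q) = Mul(Rational(-4, 9), g)
Mul(Mul(34, -36), Mul(Add(6, 4), Function('V')(2, 2))) = Mul(Mul(34, -36), Mul(Add(6, 4), Mul(Rational(-4, 9), 2))) = Mul(-1224, Mul(10, Rational(-8, 9))) = Mul(-1224, Rational(-80, 9)) = 10880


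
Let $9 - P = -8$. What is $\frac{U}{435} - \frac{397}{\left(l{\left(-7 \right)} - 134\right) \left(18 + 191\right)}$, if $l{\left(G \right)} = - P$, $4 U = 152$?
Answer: $\frac{1371937}{13728165} \approx 0.099936$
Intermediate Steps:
$P = 17$ ($P = 9 - -8 = 9 + 8 = 17$)
$U = 38$ ($U = \frac{1}{4} \cdot 152 = 38$)
$l{\left(G \right)} = -17$ ($l{\left(G \right)} = \left(-1\right) 17 = -17$)
$\frac{U}{435} - \frac{397}{\left(l{\left(-7 \right)} - 134\right) \left(18 + 191\right)} = \frac{38}{435} - \frac{397}{\left(-17 - 134\right) \left(18 + 191\right)} = 38 \cdot \frac{1}{435} - \frac{397}{\left(-151\right) 209} = \frac{38}{435} - \frac{397}{-31559} = \frac{38}{435} - - \frac{397}{31559} = \frac{38}{435} + \frac{397}{31559} = \frac{1371937}{13728165}$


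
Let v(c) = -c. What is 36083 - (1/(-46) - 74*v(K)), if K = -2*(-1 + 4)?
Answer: 1680243/46 ≈ 36527.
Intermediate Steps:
K = -6 (K = -2*3 = -6)
36083 - (1/(-46) - 74*v(K)) = 36083 - (1/(-46) - (-74)*(-6)) = 36083 - (-1/46 - 74*6) = 36083 - (-1/46 - 444) = 36083 - 1*(-20425/46) = 36083 + 20425/46 = 1680243/46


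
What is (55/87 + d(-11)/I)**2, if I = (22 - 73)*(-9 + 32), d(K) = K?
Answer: 476286976/1157156289 ≈ 0.41160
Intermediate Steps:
I = -1173 (I = -51*23 = -1173)
(55/87 + d(-11)/I)**2 = (55/87 - 11/(-1173))**2 = (55*(1/87) - 11*(-1/1173))**2 = (55/87 + 11/1173)**2 = (21824/34017)**2 = 476286976/1157156289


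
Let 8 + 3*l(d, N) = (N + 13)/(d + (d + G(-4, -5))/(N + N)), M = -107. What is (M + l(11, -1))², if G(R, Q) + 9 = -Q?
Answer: 2679769/225 ≈ 11910.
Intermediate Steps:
G(R, Q) = -9 - Q
l(d, N) = -8/3 + (13 + N)/(3*(d + (-4 + d)/(2*N))) (l(d, N) = -8/3 + ((N + 13)/(d + (d + (-9 - 1*(-5)))/(N + N)))/3 = -8/3 + ((13 + N)/(d + (d + (-9 + 5))/((2*N))))/3 = -8/3 + ((13 + N)/(d + (d - 4)*(1/(2*N))))/3 = -8/3 + ((13 + N)/(d + (-4 + d)*(1/(2*N))))/3 = -8/3 + ((13 + N)/(d + (-4 + d)/(2*N)))/3 = -8/3 + (13 + N)/(3*(d + (-4 + d)/(2*N))))
(M + l(11, -1))² = (-107 + 2*(16 + (-1)² - 4*11 + 13*(-1) - 8*(-1)*11)/(3*(-4 + 11 + 2*(-1)*11)))² = (-107 + 2*(16 + 1 - 44 - 13 + 88)/(3*(-4 + 11 - 22)))² = (-107 + (⅔)*48/(-15))² = (-107 + (⅔)*(-1/15)*48)² = (-107 - 32/15)² = (-1637/15)² = 2679769/225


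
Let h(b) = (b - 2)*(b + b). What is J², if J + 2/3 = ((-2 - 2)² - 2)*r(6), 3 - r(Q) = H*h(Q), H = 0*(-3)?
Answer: 15376/9 ≈ 1708.4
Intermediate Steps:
H = 0
h(b) = 2*b*(-2 + b) (h(b) = (-2 + b)*(2*b) = 2*b*(-2 + b))
r(Q) = 3 (r(Q) = 3 - 0*2*Q*(-2 + Q) = 3 - 1*0 = 3 + 0 = 3)
J = 124/3 (J = -⅔ + ((-2 - 2)² - 2)*3 = -⅔ + ((-4)² - 2)*3 = -⅔ + (16 - 2)*3 = -⅔ + 14*3 = -⅔ + 42 = 124/3 ≈ 41.333)
J² = (124/3)² = 15376/9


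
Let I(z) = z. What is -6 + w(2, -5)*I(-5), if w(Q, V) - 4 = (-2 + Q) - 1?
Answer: -21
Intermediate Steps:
w(Q, V) = 1 + Q (w(Q, V) = 4 + ((-2 + Q) - 1) = 4 + (-3 + Q) = 1 + Q)
-6 + w(2, -5)*I(-5) = -6 + (1 + 2)*(-5) = -6 + 3*(-5) = -6 - 15 = -21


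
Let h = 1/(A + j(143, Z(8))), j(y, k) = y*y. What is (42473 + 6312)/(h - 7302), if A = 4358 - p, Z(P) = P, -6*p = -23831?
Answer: -6098661635/912830316 ≈ -6.6810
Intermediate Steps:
p = 23831/6 (p = -⅙*(-23831) = 23831/6 ≈ 3971.8)
A = 2317/6 (A = 4358 - 1*23831/6 = 4358 - 23831/6 = 2317/6 ≈ 386.17)
j(y, k) = y²
h = 6/125011 (h = 1/(2317/6 + 143²) = 1/(2317/6 + 20449) = 1/(125011/6) = 6/125011 ≈ 4.7996e-5)
(42473 + 6312)/(h - 7302) = (42473 + 6312)/(6/125011 - 7302) = 48785/(-912830316/125011) = 48785*(-125011/912830316) = -6098661635/912830316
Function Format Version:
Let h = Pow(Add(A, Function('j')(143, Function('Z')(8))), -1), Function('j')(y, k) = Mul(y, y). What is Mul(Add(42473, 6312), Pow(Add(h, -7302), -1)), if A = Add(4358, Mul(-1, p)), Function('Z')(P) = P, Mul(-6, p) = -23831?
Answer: Rational(-6098661635, 912830316) ≈ -6.6810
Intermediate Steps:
p = Rational(23831, 6) (p = Mul(Rational(-1, 6), -23831) = Rational(23831, 6) ≈ 3971.8)
A = Rational(2317, 6) (A = Add(4358, Mul(-1, Rational(23831, 6))) = Add(4358, Rational(-23831, 6)) = Rational(2317, 6) ≈ 386.17)
Function('j')(y, k) = Pow(y, 2)
h = Rational(6, 125011) (h = Pow(Add(Rational(2317, 6), Pow(143, 2)), -1) = Pow(Add(Rational(2317, 6), 20449), -1) = Pow(Rational(125011, 6), -1) = Rational(6, 125011) ≈ 4.7996e-5)
Mul(Add(42473, 6312), Pow(Add(h, -7302), -1)) = Mul(Add(42473, 6312), Pow(Add(Rational(6, 125011), -7302), -1)) = Mul(48785, Pow(Rational(-912830316, 125011), -1)) = Mul(48785, Rational(-125011, 912830316)) = Rational(-6098661635, 912830316)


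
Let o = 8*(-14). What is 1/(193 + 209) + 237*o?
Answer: -10670687/402 ≈ -26544.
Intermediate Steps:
o = -112
1/(193 + 209) + 237*o = 1/(193 + 209) + 237*(-112) = 1/402 - 26544 = -10670687/402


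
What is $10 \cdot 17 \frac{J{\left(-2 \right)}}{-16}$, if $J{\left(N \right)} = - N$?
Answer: $- \frac{85}{4} \approx -21.25$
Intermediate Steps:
$10 \cdot 17 \frac{J{\left(-2 \right)}}{-16} = 10 \cdot 17 \frac{\left(-1\right) \left(-2\right)}{-16} = 170 \cdot 2 \left(- \frac{1}{16}\right) = 170 \left(- \frac{1}{8}\right) = - \frac{85}{4}$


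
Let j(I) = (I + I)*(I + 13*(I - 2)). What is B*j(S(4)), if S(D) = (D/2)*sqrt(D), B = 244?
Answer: 58560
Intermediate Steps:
S(D) = D**(3/2)/2 (S(D) = (D*(1/2))*sqrt(D) = (D/2)*sqrt(D) = D**(3/2)/2)
j(I) = 2*I*(-26 + 14*I) (j(I) = (2*I)*(I + 13*(-2 + I)) = (2*I)*(I + (-26 + 13*I)) = (2*I)*(-26 + 14*I) = 2*I*(-26 + 14*I))
B*j(S(4)) = 244*(4*(4**(3/2)/2)*(-13 + 7*(4**(3/2)/2))) = 244*(4*((1/2)*8)*(-13 + 7*((1/2)*8))) = 244*(4*4*(-13 + 7*4)) = 244*(4*4*(-13 + 28)) = 244*(4*4*15) = 244*240 = 58560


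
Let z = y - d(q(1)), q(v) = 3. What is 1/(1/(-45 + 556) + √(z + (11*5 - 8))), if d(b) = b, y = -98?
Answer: 511/14100535 - 783363*I*√6/14100535 ≈ 3.624e-5 - 0.13608*I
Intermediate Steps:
z = -101 (z = -98 - 1*3 = -98 - 3 = -101)
1/(1/(-45 + 556) + √(z + (11*5 - 8))) = 1/(1/(-45 + 556) + √(-101 + (11*5 - 8))) = 1/(1/511 + √(-101 + (55 - 8))) = 1/(1/511 + √(-101 + 47)) = 1/(1/511 + √(-54)) = 1/(1/511 + 3*I*√6)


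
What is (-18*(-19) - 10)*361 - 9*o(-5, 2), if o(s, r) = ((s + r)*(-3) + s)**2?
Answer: 119708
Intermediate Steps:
o(s, r) = (-3*r - 2*s)**2 (o(s, r) = ((r + s)*(-3) + s)**2 = ((-3*r - 3*s) + s)**2 = (-3*r - 2*s)**2)
(-18*(-19) - 10)*361 - 9*o(-5, 2) = (-18*(-19) - 10)*361 - 9*(2*(-5) + 3*2)**2 = (342 - 10)*361 - 9*(-10 + 6)**2 = 332*361 - 9*(-4)**2 = 119852 - 9*16 = 119852 - 144 = 119708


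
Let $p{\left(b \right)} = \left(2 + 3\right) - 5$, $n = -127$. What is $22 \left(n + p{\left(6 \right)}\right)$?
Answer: $-2794$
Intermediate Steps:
$p{\left(b \right)} = 0$ ($p{\left(b \right)} = 5 - 5 = 0$)
$22 \left(n + p{\left(6 \right)}\right) = 22 \left(-127 + 0\right) = 22 \left(-127\right) = -2794$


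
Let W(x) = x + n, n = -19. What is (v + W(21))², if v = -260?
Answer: 66564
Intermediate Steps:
W(x) = -19 + x (W(x) = x - 19 = -19 + x)
(v + W(21))² = (-260 + (-19 + 21))² = (-260 + 2)² = (-258)² = 66564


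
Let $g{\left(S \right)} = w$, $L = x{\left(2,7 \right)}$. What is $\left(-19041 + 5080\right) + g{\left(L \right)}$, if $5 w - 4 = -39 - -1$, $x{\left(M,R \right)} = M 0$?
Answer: $- \frac{69839}{5} \approx -13968.0$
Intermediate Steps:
$x{\left(M,R \right)} = 0$
$w = - \frac{34}{5}$ ($w = \frac{4}{5} + \frac{-39 - -1}{5} = \frac{4}{5} + \frac{-39 + 1}{5} = \frac{4}{5} + \frac{1}{5} \left(-38\right) = \frac{4}{5} - \frac{38}{5} = - \frac{34}{5} \approx -6.8$)
$L = 0$
$g{\left(S \right)} = - \frac{34}{5}$
$\left(-19041 + 5080\right) + g{\left(L \right)} = \left(-19041 + 5080\right) - \frac{34}{5} = -13961 - \frac{34}{5} = - \frac{69839}{5}$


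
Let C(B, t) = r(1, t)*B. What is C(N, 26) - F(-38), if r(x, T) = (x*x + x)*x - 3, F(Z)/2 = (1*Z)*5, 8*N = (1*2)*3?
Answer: 1517/4 ≈ 379.25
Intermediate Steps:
N = ¾ (N = ((1*2)*3)/8 = (2*3)/8 = (⅛)*6 = ¾ ≈ 0.75000)
F(Z) = 10*Z (F(Z) = 2*((1*Z)*5) = 2*(Z*5) = 2*(5*Z) = 10*Z)
r(x, T) = -3 + x*(x + x²) (r(x, T) = (x² + x)*x - 3 = (x + x²)*x - 3 = x*(x + x²) - 3 = -3 + x*(x + x²))
C(B, t) = -B (C(B, t) = (-3 + 1² + 1³)*B = (-3 + 1 + 1)*B = -B)
C(N, 26) - F(-38) = -1*¾ - 10*(-38) = -¾ - 1*(-380) = -¾ + 380 = 1517/4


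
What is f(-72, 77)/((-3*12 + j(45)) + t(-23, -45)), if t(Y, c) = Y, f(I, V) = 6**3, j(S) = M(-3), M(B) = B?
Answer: -108/31 ≈ -3.4839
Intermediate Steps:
j(S) = -3
f(I, V) = 216
f(-72, 77)/((-3*12 + j(45)) + t(-23, -45)) = 216/((-3*12 - 3) - 23) = 216/((-36 - 3) - 23) = 216/(-39 - 23) = 216/(-62) = 216*(-1/62) = -108/31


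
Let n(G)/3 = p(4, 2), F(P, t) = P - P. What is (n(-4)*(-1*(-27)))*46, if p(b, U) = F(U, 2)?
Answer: 0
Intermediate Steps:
F(P, t) = 0
p(b, U) = 0
n(G) = 0 (n(G) = 3*0 = 0)
(n(-4)*(-1*(-27)))*46 = (0*(-1*(-27)))*46 = (0*27)*46 = 0*46 = 0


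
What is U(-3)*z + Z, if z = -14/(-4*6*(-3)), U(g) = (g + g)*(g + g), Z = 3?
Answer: -4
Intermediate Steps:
U(g) = 4*g² (U(g) = (2*g)*(2*g) = 4*g²)
z = -7/36 (z = -14/((-24*(-3))) = -14/72 = -14*1/72 = -7/36 ≈ -0.19444)
U(-3)*z + Z = (4*(-3)²)*(-7/36) + 3 = (4*9)*(-7/36) + 3 = 36*(-7/36) + 3 = -7 + 3 = -4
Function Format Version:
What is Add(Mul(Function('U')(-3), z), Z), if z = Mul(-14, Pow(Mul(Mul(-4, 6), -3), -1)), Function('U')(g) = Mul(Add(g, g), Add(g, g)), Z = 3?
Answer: -4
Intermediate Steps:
Function('U')(g) = Mul(4, Pow(g, 2)) (Function('U')(g) = Mul(Mul(2, g), Mul(2, g)) = Mul(4, Pow(g, 2)))
z = Rational(-7, 36) (z = Mul(-14, Pow(Mul(-24, -3), -1)) = Mul(-14, Pow(72, -1)) = Mul(-14, Rational(1, 72)) = Rational(-7, 36) ≈ -0.19444)
Add(Mul(Function('U')(-3), z), Z) = Add(Mul(Mul(4, Pow(-3, 2)), Rational(-7, 36)), 3) = Add(Mul(Mul(4, 9), Rational(-7, 36)), 3) = Add(Mul(36, Rational(-7, 36)), 3) = Add(-7, 3) = -4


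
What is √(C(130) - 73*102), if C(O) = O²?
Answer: √9454 ≈ 97.232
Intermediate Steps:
√(C(130) - 73*102) = √(130² - 73*102) = √(16900 - 7446) = √9454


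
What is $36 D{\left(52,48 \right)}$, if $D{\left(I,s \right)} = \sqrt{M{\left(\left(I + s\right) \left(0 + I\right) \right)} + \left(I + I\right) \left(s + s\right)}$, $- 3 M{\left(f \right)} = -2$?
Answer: $12 \sqrt{89862} \approx 3597.2$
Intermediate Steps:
$M{\left(f \right)} = \frac{2}{3}$ ($M{\left(f \right)} = \left(- \frac{1}{3}\right) \left(-2\right) = \frac{2}{3}$)
$D{\left(I,s \right)} = \sqrt{\frac{2}{3} + 4 I s}$ ($D{\left(I,s \right)} = \sqrt{\frac{2}{3} + \left(I + I\right) \left(s + s\right)} = \sqrt{\frac{2}{3} + 2 I 2 s} = \sqrt{\frac{2}{3} + 4 I s}$)
$36 D{\left(52,48 \right)} = 36 \frac{\sqrt{6 + 36 \cdot 52 \cdot 48}}{3} = 36 \frac{\sqrt{6 + 89856}}{3} = 36 \frac{\sqrt{89862}}{3} = 12 \sqrt{89862}$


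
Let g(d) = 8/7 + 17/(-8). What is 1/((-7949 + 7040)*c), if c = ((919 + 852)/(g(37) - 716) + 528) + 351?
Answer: -40151/31990939677 ≈ -1.2551e-6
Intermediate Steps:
g(d) = -55/56 (g(d) = 8*(⅐) + 17*(-⅛) = 8/7 - 17/8 = -55/56)
c = 35193553/40151 (c = ((919 + 852)/(-55/56 - 716) + 528) + 351 = (1771/(-40151/56) + 528) + 351 = (1771*(-56/40151) + 528) + 351 = (-99176/40151 + 528) + 351 = 21100552/40151 + 351 = 35193553/40151 ≈ 876.53)
1/((-7949 + 7040)*c) = 1/((-7949 + 7040)*(35193553/40151)) = (40151/35193553)/(-909) = -1/909*40151/35193553 = -40151/31990939677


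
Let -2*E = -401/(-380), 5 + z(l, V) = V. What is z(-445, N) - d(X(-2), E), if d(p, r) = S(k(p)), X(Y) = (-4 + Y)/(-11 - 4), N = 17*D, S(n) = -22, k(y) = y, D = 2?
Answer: 51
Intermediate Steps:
N = 34 (N = 17*2 = 34)
z(l, V) = -5 + V
X(Y) = 4/15 - Y/15 (X(Y) = (-4 + Y)/(-15) = (-4 + Y)*(-1/15) = 4/15 - Y/15)
E = -401/760 (E = -(-401)/(2*(-380)) = -(-401)*(-1)/(2*380) = -½*401/380 = -401/760 ≈ -0.52763)
d(p, r) = -22
z(-445, N) - d(X(-2), E) = (-5 + 34) - 1*(-22) = 29 + 22 = 51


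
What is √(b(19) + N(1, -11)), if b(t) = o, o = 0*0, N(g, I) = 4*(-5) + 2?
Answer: 3*I*√2 ≈ 4.2426*I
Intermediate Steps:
N(g, I) = -18 (N(g, I) = -20 + 2 = -18)
o = 0
b(t) = 0
√(b(19) + N(1, -11)) = √(0 - 18) = √(-18) = 3*I*√2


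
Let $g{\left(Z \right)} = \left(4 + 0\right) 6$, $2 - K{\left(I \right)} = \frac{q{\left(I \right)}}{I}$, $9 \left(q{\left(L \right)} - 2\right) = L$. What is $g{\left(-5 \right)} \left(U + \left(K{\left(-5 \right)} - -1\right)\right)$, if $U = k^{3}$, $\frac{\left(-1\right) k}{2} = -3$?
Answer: $\frac{78944}{15} \approx 5262.9$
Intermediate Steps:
$k = 6$ ($k = \left(-2\right) \left(-3\right) = 6$)
$q{\left(L \right)} = 2 + \frac{L}{9}$
$K{\left(I \right)} = 2 - \frac{2 + \frac{I}{9}}{I}$
$g{\left(Z \right)} = 24$ ($g{\left(Z \right)} = 4 \cdot 6 = 24$)
$U = 216$ ($U = 6^{3} = 216$)
$g{\left(-5 \right)} \left(U + \left(K{\left(-5 \right)} - -1\right)\right) = 24 \left(216 + \left(\left(\frac{17}{9} - \frac{2}{-5}\right) - -1\right)\right) = 24 \left(216 + \left(\left(\frac{17}{9} - - \frac{2}{5}\right) + 1\right)\right) = 24 \left(216 + \left(\left(\frac{17}{9} + \frac{2}{5}\right) + 1\right)\right) = 24 \left(216 + \left(\frac{103}{45} + 1\right)\right) = 24 \left(216 + \frac{148}{45}\right) = 24 \cdot \frac{9868}{45} = \frac{78944}{15}$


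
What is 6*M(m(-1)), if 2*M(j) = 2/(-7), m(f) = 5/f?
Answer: -6/7 ≈ -0.85714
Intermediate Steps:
M(j) = -1/7 (M(j) = (2/(-7))/2 = (2*(-1/7))/2 = (1/2)*(-2/7) = -1/7)
6*M(m(-1)) = 6*(-1/7) = -6/7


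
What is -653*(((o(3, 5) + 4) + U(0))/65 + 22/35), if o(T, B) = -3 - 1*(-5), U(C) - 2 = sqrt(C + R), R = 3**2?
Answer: -237039/455 ≈ -520.96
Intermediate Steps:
R = 9
U(C) = 2 + sqrt(9 + C) (U(C) = 2 + sqrt(C + 9) = 2 + sqrt(9 + C))
o(T, B) = 2 (o(T, B) = -3 + 5 = 2)
-653*(((o(3, 5) + 4) + U(0))/65 + 22/35) = -653*(((2 + 4) + (2 + sqrt(9 + 0)))/65 + 22/35) = -653*((6 + (2 + sqrt(9)))*(1/65) + 22*(1/35)) = -653*((6 + (2 + 3))*(1/65) + 22/35) = -653*((6 + 5)*(1/65) + 22/35) = -653*(11*(1/65) + 22/35) = -653*(11/65 + 22/35) = -653*363/455 = -237039/455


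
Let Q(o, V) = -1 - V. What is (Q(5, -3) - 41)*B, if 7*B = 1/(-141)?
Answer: 13/329 ≈ 0.039514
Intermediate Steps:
B = -1/987 (B = (⅐)/(-141) = (⅐)*(-1/141) = -1/987 ≈ -0.0010132)
(Q(5, -3) - 41)*B = ((-1 - 1*(-3)) - 41)*(-1/987) = ((-1 + 3) - 41)*(-1/987) = (2 - 41)*(-1/987) = -39*(-1/987) = 13/329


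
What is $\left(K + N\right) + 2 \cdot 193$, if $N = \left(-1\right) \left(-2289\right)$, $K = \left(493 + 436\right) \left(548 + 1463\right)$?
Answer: $1870894$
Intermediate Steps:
$K = 1868219$ ($K = 929 \cdot 2011 = 1868219$)
$N = 2289$
$\left(K + N\right) + 2 \cdot 193 = \left(1868219 + 2289\right) + 2 \cdot 193 = 1870508 + 386 = 1870894$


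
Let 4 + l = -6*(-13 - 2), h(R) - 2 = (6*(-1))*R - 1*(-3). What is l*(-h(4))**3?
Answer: 589874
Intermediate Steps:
h(R) = 5 - 6*R (h(R) = 2 + ((6*(-1))*R - 1*(-3)) = 2 + (-6*R + 3) = 2 + (3 - 6*R) = 5 - 6*R)
l = 86 (l = -4 - 6*(-13 - 2) = -4 - 6*(-15) = -4 + 90 = 86)
l*(-h(4))**3 = 86*(-(5 - 6*4))**3 = 86*(-(5 - 24))**3 = 86*(-1*(-19))**3 = 86*19**3 = 86*6859 = 589874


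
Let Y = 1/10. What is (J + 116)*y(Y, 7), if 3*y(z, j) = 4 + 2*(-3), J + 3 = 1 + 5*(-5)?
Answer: -178/3 ≈ -59.333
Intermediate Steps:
Y = 1/10 ≈ 0.10000
J = -27 (J = -3 + (1 + 5*(-5)) = -3 + (1 - 25) = -3 - 24 = -27)
y(z, j) = -2/3 (y(z, j) = (4 + 2*(-3))/3 = (4 - 6)/3 = (1/3)*(-2) = -2/3)
(J + 116)*y(Y, 7) = (-27 + 116)*(-2/3) = 89*(-2/3) = -178/3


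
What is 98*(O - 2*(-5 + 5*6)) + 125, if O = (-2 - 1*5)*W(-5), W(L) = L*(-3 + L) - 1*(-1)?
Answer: -32901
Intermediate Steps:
W(L) = 1 + L*(-3 + L) (W(L) = L*(-3 + L) + 1 = 1 + L*(-3 + L))
O = -287 (O = (-2 - 1*5)*(1 + (-5)**2 - 3*(-5)) = (-2 - 5)*(1 + 25 + 15) = -7*41 = -287)
98*(O - 2*(-5 + 5*6)) + 125 = 98*(-287 - 2*(-5 + 5*6)) + 125 = 98*(-287 - 2*(-5 + 30)) + 125 = 98*(-287 - 2*25) + 125 = 98*(-287 - 50) + 125 = 98*(-337) + 125 = -33026 + 125 = -32901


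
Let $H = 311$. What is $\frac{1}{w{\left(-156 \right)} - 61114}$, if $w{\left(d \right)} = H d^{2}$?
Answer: $\frac{1}{7507382} \approx 1.332 \cdot 10^{-7}$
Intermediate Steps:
$w{\left(d \right)} = 311 d^{2}$
$\frac{1}{w{\left(-156 \right)} - 61114} = \frac{1}{311 \left(-156\right)^{2} - 61114} = \frac{1}{311 \cdot 24336 - 61114} = \frac{1}{7568496 - 61114} = \frac{1}{7507382}$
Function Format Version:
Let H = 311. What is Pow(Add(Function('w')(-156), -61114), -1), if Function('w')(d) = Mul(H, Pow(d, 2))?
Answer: Rational(1, 7507382) ≈ 1.3320e-7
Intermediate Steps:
Function('w')(d) = Mul(311, Pow(d, 2))
Pow(Add(Function('w')(-156), -61114), -1) = Pow(Add(Mul(311, Pow(-156, 2)), -61114), -1) = Pow(Add(Mul(311, 24336), -61114), -1) = Pow(Add(7568496, -61114), -1) = Pow(7507382, -1) = Rational(1, 7507382)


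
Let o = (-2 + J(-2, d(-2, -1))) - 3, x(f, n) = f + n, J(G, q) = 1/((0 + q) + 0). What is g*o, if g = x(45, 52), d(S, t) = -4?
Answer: -2037/4 ≈ -509.25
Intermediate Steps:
J(G, q) = 1/q (J(G, q) = 1/(q + 0) = 1/q)
o = -21/4 (o = (-2 + 1/(-4)) - 3 = (-2 - ¼) - 3 = -9/4 - 3 = -21/4 ≈ -5.2500)
g = 97 (g = 45 + 52 = 97)
g*o = 97*(-21/4) = -2037/4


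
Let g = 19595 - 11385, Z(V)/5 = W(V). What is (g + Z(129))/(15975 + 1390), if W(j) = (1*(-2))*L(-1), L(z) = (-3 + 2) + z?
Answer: 1646/3473 ≈ 0.47394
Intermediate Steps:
L(z) = -1 + z
W(j) = 4 (W(j) = (1*(-2))*(-1 - 1) = -2*(-2) = 4)
Z(V) = 20 (Z(V) = 5*4 = 20)
g = 8210
(g + Z(129))/(15975 + 1390) = (8210 + 20)/(15975 + 1390) = 8230/17365 = 8230*(1/17365) = 1646/3473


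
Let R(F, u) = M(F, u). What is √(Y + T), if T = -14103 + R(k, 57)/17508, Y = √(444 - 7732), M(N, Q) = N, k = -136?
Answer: √(-270187242105 + 38316258*I*√1822)/4377 ≈ 0.35943 + 118.76*I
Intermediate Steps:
R(F, u) = F
Y = 2*I*√1822 (Y = √(-7288) = 2*I*√1822 ≈ 85.37*I)
T = -61728865/4377 (T = -14103 - 136/17508 = -14103 - 136*1/17508 = -14103 - 34/4377 = -61728865/4377 ≈ -14103.)
√(Y + T) = √(2*I*√1822 - 61728865/4377) = √(-61728865/4377 + 2*I*√1822)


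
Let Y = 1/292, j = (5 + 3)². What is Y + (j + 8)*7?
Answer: 147169/292 ≈ 504.00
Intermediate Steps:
j = 64 (j = 8² = 64)
Y = 1/292 ≈ 0.0034247
Y + (j + 8)*7 = 1/292 + (64 + 8)*7 = 1/292 + 72*7 = 1/292 + 504 = 147169/292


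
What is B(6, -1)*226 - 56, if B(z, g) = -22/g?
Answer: 4916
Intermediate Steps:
B(6, -1)*226 - 56 = -22/(-1)*226 - 56 = -22*(-1)*226 - 56 = 22*226 - 56 = 4972 - 56 = 4916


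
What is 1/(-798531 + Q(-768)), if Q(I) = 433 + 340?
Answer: -1/797758 ≈ -1.2535e-6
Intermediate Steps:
Q(I) = 773
1/(-798531 + Q(-768)) = 1/(-798531 + 773) = 1/(-797758) = -1/797758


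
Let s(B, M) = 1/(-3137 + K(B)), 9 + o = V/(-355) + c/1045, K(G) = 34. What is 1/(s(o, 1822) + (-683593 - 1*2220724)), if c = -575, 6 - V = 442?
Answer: -3103/9012095652 ≈ -3.4432e-7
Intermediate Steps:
V = -436 (V = 6 - 1*442 = 6 - 442 = -436)
o = -617456/74195 (o = -9 + (-436/(-355) - 575/1045) = -9 + (-436*(-1/355) - 575*1/1045) = -9 + (436/355 - 115/209) = -9 + 50299/74195 = -617456/74195 ≈ -8.3221)
s(B, M) = -1/3103 (s(B, M) = 1/(-3137 + 34) = 1/(-3103) = -1/3103)
1/(s(o, 1822) + (-683593 - 1*2220724)) = 1/(-1/3103 + (-683593 - 1*2220724)) = 1/(-1/3103 + (-683593 - 2220724)) = 1/(-1/3103 - 2904317) = 1/(-9012095652/3103) = -3103/9012095652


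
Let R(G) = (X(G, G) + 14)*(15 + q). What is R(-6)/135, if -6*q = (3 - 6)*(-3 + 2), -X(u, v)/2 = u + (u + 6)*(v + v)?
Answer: 377/135 ≈ 2.7926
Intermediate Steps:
X(u, v) = -2*u - 4*v*(6 + u) (X(u, v) = -2*(u + (u + 6)*(v + v)) = -2*(u + (6 + u)*(2*v)) = -2*(u + 2*v*(6 + u)) = -2*u - 4*v*(6 + u))
q = -½ (q = -(3 - 6)*(-3 + 2)/6 = -(-1)*(-1)/2 = -⅙*3 = -½ ≈ -0.50000)
R(G) = 203 - 377*G - 58*G² (R(G) = ((-24*G - 2*G - 4*G*G) + 14)*(15 - ½) = ((-24*G - 2*G - 4*G²) + 14)*(29/2) = ((-26*G - 4*G²) + 14)*(29/2) = (14 - 26*G - 4*G²)*(29/2) = 203 - 377*G - 58*G²)
R(-6)/135 = (203 - 377*(-6) - 58*(-6)²)/135 = (203 + 2262 - 58*36)*(1/135) = (203 + 2262 - 2088)*(1/135) = 377*(1/135) = 377/135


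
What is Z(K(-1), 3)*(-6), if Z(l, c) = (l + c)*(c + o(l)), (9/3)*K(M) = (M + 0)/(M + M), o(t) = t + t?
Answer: -190/3 ≈ -63.333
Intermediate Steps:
o(t) = 2*t
K(M) = 1/6 (K(M) = ((M + 0)/(M + M))/3 = (M/((2*M)))/3 = (M*(1/(2*M)))/3 = (1/3)*(1/2) = 1/6)
Z(l, c) = (c + l)*(c + 2*l) (Z(l, c) = (l + c)*(c + 2*l) = (c + l)*(c + 2*l))
Z(K(-1), 3)*(-6) = (3**2 + 2*(1/6)**2 + 3*3*(1/6))*(-6) = (9 + 2*(1/36) + 3/2)*(-6) = (9 + 1/18 + 3/2)*(-6) = (95/9)*(-6) = -190/3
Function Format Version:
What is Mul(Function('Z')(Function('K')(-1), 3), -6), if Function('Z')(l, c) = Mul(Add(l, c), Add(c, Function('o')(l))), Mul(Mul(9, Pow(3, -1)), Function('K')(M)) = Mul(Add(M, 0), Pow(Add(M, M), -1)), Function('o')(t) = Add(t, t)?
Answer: Rational(-190, 3) ≈ -63.333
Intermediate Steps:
Function('o')(t) = Mul(2, t)
Function('K')(M) = Rational(1, 6) (Function('K')(M) = Mul(Rational(1, 3), Mul(Add(M, 0), Pow(Add(M, M), -1))) = Mul(Rational(1, 3), Mul(M, Pow(Mul(2, M), -1))) = Mul(Rational(1, 3), Mul(M, Mul(Rational(1, 2), Pow(M, -1)))) = Mul(Rational(1, 3), Rational(1, 2)) = Rational(1, 6))
Function('Z')(l, c) = Mul(Add(c, l), Add(c, Mul(2, l))) (Function('Z')(l, c) = Mul(Add(l, c), Add(c, Mul(2, l))) = Mul(Add(c, l), Add(c, Mul(2, l))))
Mul(Function('Z')(Function('K')(-1), 3), -6) = Mul(Add(Pow(3, 2), Mul(2, Pow(Rational(1, 6), 2)), Mul(3, 3, Rational(1, 6))), -6) = Mul(Add(9, Mul(2, Rational(1, 36)), Rational(3, 2)), -6) = Mul(Add(9, Rational(1, 18), Rational(3, 2)), -6) = Mul(Rational(95, 9), -6) = Rational(-190, 3)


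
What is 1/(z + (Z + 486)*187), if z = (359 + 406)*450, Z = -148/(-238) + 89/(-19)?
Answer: 133/57771521 ≈ 2.3022e-6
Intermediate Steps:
Z = -9185/2261 (Z = -148*(-1/238) + 89*(-1/19) = 74/119 - 89/19 = -9185/2261 ≈ -4.0624)
z = 344250 (z = 765*450 = 344250)
1/(z + (Z + 486)*187) = 1/(344250 + (-9185/2261 + 486)*187) = 1/(344250 + (1089661/2261)*187) = 1/(344250 + 11986271/133) = 1/(57771521/133) = 133/57771521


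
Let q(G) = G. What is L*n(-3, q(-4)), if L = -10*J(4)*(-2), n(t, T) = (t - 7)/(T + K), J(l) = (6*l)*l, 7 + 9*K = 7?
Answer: 4800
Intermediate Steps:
K = 0 (K = -7/9 + (1/9)*7 = -7/9 + 7/9 = 0)
J(l) = 6*l**2
n(t, T) = (-7 + t)/T (n(t, T) = (t - 7)/(T + 0) = (-7 + t)/T)
L = 1920 (L = -60*4**2*(-2) = -60*16*(-2) = -10*96*(-2) = -960*(-2) = 1920)
L*n(-3, q(-4)) = 1920*((-7 - 3)/(-4)) = 1920*(-1/4*(-10)) = 1920*(5/2) = 4800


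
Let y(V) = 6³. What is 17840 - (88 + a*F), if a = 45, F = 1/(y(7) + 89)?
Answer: 1082863/61 ≈ 17752.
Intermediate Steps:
y(V) = 216
F = 1/305 (F = 1/(216 + 89) = 1/305 ≈ 0.0032787)
17840 - (88 + a*F) = 17840 - (88 + 45*(1/305)) = 17840 - (88 + 9/61) = 17840 - 1*5377/61 = 17840 - 5377/61 = 1082863/61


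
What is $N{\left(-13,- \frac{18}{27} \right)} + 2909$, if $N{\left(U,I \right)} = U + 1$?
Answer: $2897$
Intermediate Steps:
$N{\left(U,I \right)} = 1 + U$
$N{\left(-13,- \frac{18}{27} \right)} + 2909 = \left(1 - 13\right) + 2909 = -12 + 2909 = 2897$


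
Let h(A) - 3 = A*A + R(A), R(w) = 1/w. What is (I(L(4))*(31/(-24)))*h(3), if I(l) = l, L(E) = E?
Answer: -1147/18 ≈ -63.722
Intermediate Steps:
h(A) = 3 + 1/A + A**2 (h(A) = 3 + (A*A + 1/A) = 3 + (A**2 + 1/A) = 3 + (1/A + A**2) = 3 + 1/A + A**2)
(I(L(4))*(31/(-24)))*h(3) = (4*(31/(-24)))*(3 + 1/3 + 3**2) = (4*(31*(-1/24)))*(3 + 1/3 + 9) = (4*(-31/24))*(37/3) = -31/6*37/3 = -1147/18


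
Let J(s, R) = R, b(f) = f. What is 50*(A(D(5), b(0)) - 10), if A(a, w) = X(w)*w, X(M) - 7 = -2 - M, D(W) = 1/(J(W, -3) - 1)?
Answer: -500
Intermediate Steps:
D(W) = -¼ (D(W) = 1/(-3 - 1) = 1/(-4) = -¼)
X(M) = 5 - M (X(M) = 7 + (-2 - M) = 5 - M)
A(a, w) = w*(5 - w) (A(a, w) = (5 - w)*w = w*(5 - w))
50*(A(D(5), b(0)) - 10) = 50*(0*(5 - 1*0) - 10) = 50*(0*(5 + 0) - 10) = 50*(0*5 - 10) = 50*(0 - 10) = 50*(-10) = -500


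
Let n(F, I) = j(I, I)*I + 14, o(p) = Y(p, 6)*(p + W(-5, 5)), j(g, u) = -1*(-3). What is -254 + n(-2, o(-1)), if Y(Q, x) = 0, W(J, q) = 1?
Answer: -240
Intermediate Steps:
j(g, u) = 3
o(p) = 0 (o(p) = 0*(p + 1) = 0*(1 + p) = 0)
n(F, I) = 14 + 3*I (n(F, I) = 3*I + 14 = 14 + 3*I)
-254 + n(-2, o(-1)) = -254 + (14 + 3*0) = -254 + (14 + 0) = -254 + 14 = -240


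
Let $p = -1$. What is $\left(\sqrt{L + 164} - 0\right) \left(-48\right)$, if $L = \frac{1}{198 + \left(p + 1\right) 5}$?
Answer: $- \frac{8 \sqrt{714406}}{11} \approx -614.71$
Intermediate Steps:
$L = \frac{1}{198}$ ($L = \frac{1}{198 + \left(-1 + 1\right) 5} = \frac{1}{198 + 0 \cdot 5} = \frac{1}{198 + 0} = \frac{1}{198} \approx 0.0050505$)
$\left(\sqrt{L + 164} - 0\right) \left(-48\right) = \left(\sqrt{\frac{1}{198} + 164} - 0\right) \left(-48\right) = \left(\sqrt{\frac{32473}{198}} + 0\right) \left(-48\right) = \left(\frac{\sqrt{714406}}{66} + 0\right) \left(-48\right) = \frac{\sqrt{714406}}{66} \left(-48\right) = - \frac{8 \sqrt{714406}}{11}$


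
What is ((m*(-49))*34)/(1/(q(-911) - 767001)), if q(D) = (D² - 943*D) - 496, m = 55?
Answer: -84436770110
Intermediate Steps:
q(D) = -496 + D² - 943*D
((m*(-49))*34)/(1/(q(-911) - 767001)) = ((55*(-49))*34)/(1/((-496 + (-911)² - 943*(-911)) - 767001)) = (-2695*34)/(1/((-496 + 829921 + 859073) - 767001)) = -91630/(1/(1688498 - 767001)) = -91630/(1/921497) = -91630/1/921497 = -91630*921497 = -84436770110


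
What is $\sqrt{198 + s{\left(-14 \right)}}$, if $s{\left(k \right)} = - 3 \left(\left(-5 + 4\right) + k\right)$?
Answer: $9 \sqrt{3} \approx 15.588$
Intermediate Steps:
$s{\left(k \right)} = 3 - 3 k$ ($s{\left(k \right)} = - 3 \left(-1 + k\right) = 3 - 3 k$)
$\sqrt{198 + s{\left(-14 \right)}} = \sqrt{198 + \left(3 - -42\right)} = \sqrt{198 + \left(3 + 42\right)} = \sqrt{198 + 45} = \sqrt{243} = 9 \sqrt{3}$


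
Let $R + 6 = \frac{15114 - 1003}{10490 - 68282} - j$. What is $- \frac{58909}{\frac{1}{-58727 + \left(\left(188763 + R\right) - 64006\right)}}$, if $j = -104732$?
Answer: $- \frac{581332665004669}{57792} \approx -1.0059 \cdot 10^{10}$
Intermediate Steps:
$R = \frac{6052310881}{57792}$ ($R = -6 + \left(\frac{15114 - 1003}{10490 - 68282} - -104732\right) = -6 + \left(\frac{14111}{-57792} + 104732\right) = -6 + \left(14111 \left(- \frac{1}{57792}\right) + 104732\right) = -6 + \left(- \frac{14111}{57792} + 104732\right) = -6 + \frac{6052657633}{57792} = \frac{6052310881}{57792} \approx 1.0473 \cdot 10^{5}$)
$- \frac{58909}{\frac{1}{-58727 + \left(\left(188763 + R\right) - 64006\right)}} = - \frac{58909}{\frac{1}{-58727 + \left(\left(188763 + \frac{6052310881}{57792}\right) - 64006\right)}} = - \frac{58909}{\frac{1}{-58727 + \left(\frac{16961302177}{57792} - 64006\right)}} = - \frac{58909}{\frac{1}{-58727 + \frac{13262267425}{57792}}} = - \frac{58909}{\frac{1}{\frac{9868316641}{57792}}} = - \frac{58909}{\frac{57792}{9868316641}} = \left(-58909\right) \frac{9868316641}{57792} = - \frac{581332665004669}{57792}$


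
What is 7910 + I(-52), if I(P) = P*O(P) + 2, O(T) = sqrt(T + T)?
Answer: 7912 - 104*I*sqrt(26) ≈ 7912.0 - 530.3*I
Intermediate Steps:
O(T) = sqrt(2)*sqrt(T) (O(T) = sqrt(2*T) = sqrt(2)*sqrt(T))
I(P) = 2 + sqrt(2)*P**(3/2) (I(P) = P*(sqrt(2)*sqrt(P)) + 2 = sqrt(2)*P**(3/2) + 2 = 2 + sqrt(2)*P**(3/2))
7910 + I(-52) = 7910 + (2 + sqrt(2)*(-52)**(3/2)) = 7910 + (2 + sqrt(2)*(-104*I*sqrt(13))) = 7910 + (2 - 104*I*sqrt(26)) = 7912 - 104*I*sqrt(26)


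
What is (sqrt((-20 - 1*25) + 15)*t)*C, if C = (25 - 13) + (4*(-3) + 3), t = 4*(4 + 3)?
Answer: 84*I*sqrt(30) ≈ 460.09*I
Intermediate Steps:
t = 28 (t = 4*7 = 28)
C = 3 (C = 12 + (-12 + 3) = 12 - 9 = 3)
(sqrt((-20 - 1*25) + 15)*t)*C = (sqrt((-20 - 1*25) + 15)*28)*3 = (sqrt((-20 - 25) + 15)*28)*3 = (sqrt(-45 + 15)*28)*3 = (sqrt(-30)*28)*3 = ((I*sqrt(30))*28)*3 = (28*I*sqrt(30))*3 = 84*I*sqrt(30)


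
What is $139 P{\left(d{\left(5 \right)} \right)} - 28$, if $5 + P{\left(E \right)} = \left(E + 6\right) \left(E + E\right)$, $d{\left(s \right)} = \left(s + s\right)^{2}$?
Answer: $2946077$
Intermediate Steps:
$d{\left(s \right)} = 4 s^{2}$ ($d{\left(s \right)} = \left(2 s\right)^{2} = 4 s^{2}$)
$P{\left(E \right)} = -5 + 2 E \left(6 + E\right)$ ($P{\left(E \right)} = -5 + \left(E + 6\right) \left(E + E\right) = -5 + \left(6 + E\right) 2 E = -5 + 2 E \left(6 + E\right)$)
$139 P{\left(d{\left(5 \right)} \right)} - 28 = 139 \left(-5 + 2 \left(4 \cdot 5^{2}\right)^{2} + 12 \cdot 4 \cdot 5^{2}\right) - 28 = 139 \left(-5 + 2 \left(4 \cdot 25\right)^{2} + 12 \cdot 4 \cdot 25\right) - 28 = 139 \left(-5 + 2 \cdot 100^{2} + 12 \cdot 100\right) - 28 = 139 \left(-5 + 2 \cdot 10000 + 1200\right) - 28 = 139 \left(-5 + 20000 + 1200\right) - 28 = 139 \cdot 21195 - 28 = 2946105 - 28 = 2946077$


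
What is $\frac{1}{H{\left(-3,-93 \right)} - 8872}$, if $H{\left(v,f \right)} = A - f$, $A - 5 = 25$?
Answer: $- \frac{1}{8749} \approx -0.0001143$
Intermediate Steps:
$A = 30$ ($A = 5 + 25 = 30$)
$H{\left(v,f \right)} = 30 - f$
$\frac{1}{H{\left(-3,-93 \right)} - 8872} = \frac{1}{\left(30 - -93\right) - 8872} = \frac{1}{\left(30 + 93\right) - 8872} = \frac{1}{123 - 8872} = \frac{1}{-8749} = - \frac{1}{8749}$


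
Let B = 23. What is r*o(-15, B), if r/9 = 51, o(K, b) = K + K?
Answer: -13770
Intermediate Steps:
o(K, b) = 2*K
r = 459 (r = 9*51 = 459)
r*o(-15, B) = 459*(2*(-15)) = 459*(-30) = -13770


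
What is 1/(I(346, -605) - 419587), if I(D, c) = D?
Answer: -1/419241 ≈ -2.3853e-6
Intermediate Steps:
1/(I(346, -605) - 419587) = 1/(346 - 419587) = 1/(-419241) = -1/419241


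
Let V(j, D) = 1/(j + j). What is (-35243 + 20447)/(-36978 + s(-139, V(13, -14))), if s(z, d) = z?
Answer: 14796/37117 ≈ 0.39863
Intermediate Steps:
V(j, D) = 1/(2*j)
(-35243 + 20447)/(-36978 + s(-139, V(13, -14))) = (-35243 + 20447)/(-36978 - 139) = -14796/(-37117) = -14796*(-1/37117) = 14796/37117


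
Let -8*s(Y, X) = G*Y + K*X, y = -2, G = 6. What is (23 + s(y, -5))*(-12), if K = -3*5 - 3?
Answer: -159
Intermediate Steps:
K = -18 (K = -15 - 3 = -18)
s(Y, X) = -3*Y/4 + 9*X/4 (s(Y, X) = -(6*Y - 18*X)/8 = -(-18*X + 6*Y)/8 = -3*Y/4 + 9*X/4)
(23 + s(y, -5))*(-12) = (23 + (-3/4*(-2) + (9/4)*(-5)))*(-12) = (23 + (3/2 - 45/4))*(-12) = (23 - 39/4)*(-12) = (53/4)*(-12) = -159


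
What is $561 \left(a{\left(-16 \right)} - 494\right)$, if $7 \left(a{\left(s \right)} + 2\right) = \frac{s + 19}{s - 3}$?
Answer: $- \frac{37009731}{133} \approx -2.7827 \cdot 10^{5}$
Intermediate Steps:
$a{\left(s \right)} = -2 + \frac{19 + s}{7 \left(-3 + s\right)}$ ($a{\left(s \right)} = -2 + \frac{\left(s + 19\right) \frac{1}{s - 3}}{7} = -2 + \frac{\left(19 + s\right) \frac{1}{-3 + s}}{7} = -2 + \frac{\frac{1}{-3 + s} \left(19 + s\right)}{7} = -2 + \frac{19 + s}{7 \left(-3 + s\right)}$)
$561 \left(a{\left(-16 \right)} - 494\right) = 561 \left(\frac{61 - -208}{7 \left(-3 - 16\right)} - 494\right) = 561 \left(\frac{61 + 208}{7 \left(-19\right)} - 494\right) = 561 \left(\frac{1}{7} \left(- \frac{1}{19}\right) 269 - 494\right) = 561 \left(- \frac{269}{133} - 494\right) = 561 \left(- \frac{65971}{133}\right) = - \frac{37009731}{133}$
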